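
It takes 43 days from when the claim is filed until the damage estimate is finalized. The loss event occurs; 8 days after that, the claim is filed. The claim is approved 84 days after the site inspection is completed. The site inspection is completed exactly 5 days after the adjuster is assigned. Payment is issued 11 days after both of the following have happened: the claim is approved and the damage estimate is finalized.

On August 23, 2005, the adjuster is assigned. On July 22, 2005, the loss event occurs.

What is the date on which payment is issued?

December 1, 2005

The adjuster is assigned: Aug 23, 2005.
The site inspection is completed: Aug 23, 2005 + 5 days = Aug 28, 2005.
The claim is approved: Aug 28, 2005 + 84 days = Nov 20, 2005.
The loss event occurs: Jul 22, 2005.
The claim is filed: Jul 22, 2005 + 8 days = Jul 30, 2005.
The damage estimate is finalized: Jul 30, 2005 + 43 days = Sep 11, 2005.
Both prerequisites met — the claim is approved (Nov 20, 2005), the damage estimate is finalized (Sep 11, 2005); the later is Nov 20, 2005.
Payment is issued: Nov 20, 2005 + 11 days = Dec 1, 2005.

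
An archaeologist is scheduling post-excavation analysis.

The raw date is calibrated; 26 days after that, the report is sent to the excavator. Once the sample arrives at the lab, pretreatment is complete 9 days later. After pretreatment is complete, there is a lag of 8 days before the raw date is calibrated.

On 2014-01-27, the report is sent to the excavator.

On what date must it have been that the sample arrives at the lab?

2013-12-15

The report is sent to the excavator: Jan 27, 2014.
The raw date is calibrated: Jan 27, 2014 − 26 days = Jan 1, 2014.
Pretreatment is complete: Jan 1, 2014 − 8 days = Dec 24, 2013.
The sample arrives at the lab: Dec 24, 2013 − 9 days = Dec 15, 2013.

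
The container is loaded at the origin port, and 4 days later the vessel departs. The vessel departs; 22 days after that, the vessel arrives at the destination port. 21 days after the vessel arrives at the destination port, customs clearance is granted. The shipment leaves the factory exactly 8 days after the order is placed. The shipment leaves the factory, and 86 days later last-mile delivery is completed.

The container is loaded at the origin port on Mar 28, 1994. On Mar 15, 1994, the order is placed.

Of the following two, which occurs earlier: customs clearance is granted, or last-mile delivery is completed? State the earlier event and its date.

Customs clearance is granted — May 14, 1994

The container is loaded at the origin port: Mar 28, 1994.
The vessel departs: Mar 28, 1994 + 4 days = Apr 1, 1994.
The vessel arrives at the destination port: Apr 1, 1994 + 22 days = Apr 23, 1994.
Customs clearance is granted: Apr 23, 1994 + 21 days = May 14, 1994.
The order is placed: Mar 15, 1994.
The shipment leaves the factory: Mar 15, 1994 + 8 days = Mar 23, 1994.
Last-mile delivery is completed: Mar 23, 1994 + 86 days = Jun 17, 1994.
Comparing: customs clearance is granted on May 14, 1994 vs last-mile delivery is completed on Jun 17, 1994. Earlier: customs clearance is granted.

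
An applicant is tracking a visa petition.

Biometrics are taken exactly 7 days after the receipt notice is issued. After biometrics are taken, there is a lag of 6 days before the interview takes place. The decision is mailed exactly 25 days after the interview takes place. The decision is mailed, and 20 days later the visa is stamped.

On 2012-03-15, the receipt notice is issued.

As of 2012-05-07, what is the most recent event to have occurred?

The decision is mailed

The receipt notice is issued: Mar 15, 2012.
Biometrics are taken: Mar 15, 2012 + 7 days = Mar 22, 2012.
The interview takes place: Mar 22, 2012 + 6 days = Mar 28, 2012.
The decision is mailed: Mar 28, 2012 + 25 days = Apr 22, 2012.
The visa is stamped: Apr 22, 2012 + 20 days = May 12, 2012.
May 7, 2012 falls between when the decision is mailed (Apr 22, 2012) and when the visa is stamped (May 12, 2012).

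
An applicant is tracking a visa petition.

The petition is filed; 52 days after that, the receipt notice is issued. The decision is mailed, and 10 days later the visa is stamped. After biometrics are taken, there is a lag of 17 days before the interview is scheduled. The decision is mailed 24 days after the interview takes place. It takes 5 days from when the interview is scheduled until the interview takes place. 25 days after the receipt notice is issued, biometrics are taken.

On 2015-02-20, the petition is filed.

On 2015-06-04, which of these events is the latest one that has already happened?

The interview takes place

The petition is filed: Feb 20, 2015.
The receipt notice is issued: Feb 20, 2015 + 52 days = Apr 13, 2015.
Biometrics are taken: Apr 13, 2015 + 25 days = May 8, 2015.
The interview is scheduled: May 8, 2015 + 17 days = May 25, 2015.
The interview takes place: May 25, 2015 + 5 days = May 30, 2015.
The decision is mailed: May 30, 2015 + 24 days = Jun 23, 2015.
The visa is stamped: Jun 23, 2015 + 10 days = Jul 3, 2015.
Jun 4, 2015 falls between when the interview takes place (May 30, 2015) and when the decision is mailed (Jun 23, 2015).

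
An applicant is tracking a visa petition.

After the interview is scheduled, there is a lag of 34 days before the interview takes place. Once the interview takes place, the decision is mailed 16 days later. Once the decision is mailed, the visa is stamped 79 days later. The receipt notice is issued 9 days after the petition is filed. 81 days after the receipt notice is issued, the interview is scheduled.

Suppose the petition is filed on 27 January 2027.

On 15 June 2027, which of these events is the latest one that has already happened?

The interview takes place

The petition is filed: Jan 27, 2027.
The receipt notice is issued: Jan 27, 2027 + 9 days = Feb 5, 2027.
The interview is scheduled: Feb 5, 2027 + 81 days = Apr 27, 2027.
The interview takes place: Apr 27, 2027 + 34 days = May 31, 2027.
The decision is mailed: May 31, 2027 + 16 days = Jun 16, 2027.
The visa is stamped: Jun 16, 2027 + 79 days = Sep 3, 2027.
Jun 15, 2027 falls between when the interview takes place (May 31, 2027) and when the decision is mailed (Jun 16, 2027).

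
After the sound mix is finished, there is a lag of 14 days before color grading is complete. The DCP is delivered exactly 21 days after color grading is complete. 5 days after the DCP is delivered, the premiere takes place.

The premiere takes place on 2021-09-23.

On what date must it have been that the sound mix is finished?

The premiere takes place: Sep 23, 2021.
The DCP is delivered: Sep 23, 2021 − 5 days = Sep 18, 2021.
Color grading is complete: Sep 18, 2021 − 21 days = Aug 28, 2021.
The sound mix is finished: Aug 28, 2021 − 14 days = Aug 14, 2021.

2021-08-14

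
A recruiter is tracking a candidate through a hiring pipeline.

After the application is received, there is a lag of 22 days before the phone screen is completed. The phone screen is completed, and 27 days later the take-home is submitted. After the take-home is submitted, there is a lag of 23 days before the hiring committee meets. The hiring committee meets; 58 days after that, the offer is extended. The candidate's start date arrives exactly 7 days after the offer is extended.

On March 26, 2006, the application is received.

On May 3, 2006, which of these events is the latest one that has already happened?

The application is received: Mar 26, 2006.
The phone screen is completed: Mar 26, 2006 + 22 days = Apr 17, 2006.
The take-home is submitted: Apr 17, 2006 + 27 days = May 14, 2006.
The hiring committee meets: May 14, 2006 + 23 days = Jun 6, 2006.
The offer is extended: Jun 6, 2006 + 58 days = Aug 3, 2006.
The candidate's start date arrives: Aug 3, 2006 + 7 days = Aug 10, 2006.
May 3, 2006 falls between when the phone screen is completed (Apr 17, 2006) and when the take-home is submitted (May 14, 2006).

The phone screen is completed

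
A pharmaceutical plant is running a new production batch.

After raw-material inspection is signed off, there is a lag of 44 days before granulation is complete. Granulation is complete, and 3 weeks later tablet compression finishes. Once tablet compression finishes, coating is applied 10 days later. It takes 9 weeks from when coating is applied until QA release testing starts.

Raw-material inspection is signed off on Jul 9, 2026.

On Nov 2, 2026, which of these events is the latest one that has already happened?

Raw-material inspection is signed off: Jul 9, 2026.
Granulation is complete: Jul 9, 2026 + 44 days = Aug 22, 2026.
Tablet compression finishes: Aug 22, 2026 + 3 weeks = Sep 12, 2026.
Coating is applied: Sep 12, 2026 + 10 days = Sep 22, 2026.
QA release testing starts: Sep 22, 2026 + 9 weeks = Nov 24, 2026.
Nov 2, 2026 falls between when coating is applied (Sep 22, 2026) and when QA release testing starts (Nov 24, 2026).

Coating is applied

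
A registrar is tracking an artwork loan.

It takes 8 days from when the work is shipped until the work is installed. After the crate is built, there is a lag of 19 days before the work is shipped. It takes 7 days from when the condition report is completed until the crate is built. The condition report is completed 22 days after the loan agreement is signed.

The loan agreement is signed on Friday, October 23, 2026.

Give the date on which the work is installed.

Friday, December 18, 2026

The loan agreement is signed: Oct 23, 2026.
The condition report is completed: Oct 23, 2026 + 22 days = Nov 14, 2026.
The crate is built: Nov 14, 2026 + 7 days = Nov 21, 2026.
The work is shipped: Nov 21, 2026 + 19 days = Dec 10, 2026.
The work is installed: Dec 10, 2026 + 8 days = Dec 18, 2026.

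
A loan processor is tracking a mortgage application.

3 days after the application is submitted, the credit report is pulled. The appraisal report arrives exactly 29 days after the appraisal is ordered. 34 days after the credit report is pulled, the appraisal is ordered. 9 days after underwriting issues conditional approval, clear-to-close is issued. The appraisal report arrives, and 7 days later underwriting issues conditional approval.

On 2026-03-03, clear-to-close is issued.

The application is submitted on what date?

Clear-to-close is issued: Mar 3, 2026.
Underwriting issues conditional approval: Mar 3, 2026 − 9 days = Feb 22, 2026.
The appraisal report arrives: Feb 22, 2026 − 7 days = Feb 15, 2026.
The appraisal is ordered: Feb 15, 2026 − 29 days = Jan 17, 2026.
The credit report is pulled: Jan 17, 2026 − 34 days = Dec 14, 2025.
The application is submitted: Dec 14, 2025 − 3 days = Dec 11, 2025.

2025-12-11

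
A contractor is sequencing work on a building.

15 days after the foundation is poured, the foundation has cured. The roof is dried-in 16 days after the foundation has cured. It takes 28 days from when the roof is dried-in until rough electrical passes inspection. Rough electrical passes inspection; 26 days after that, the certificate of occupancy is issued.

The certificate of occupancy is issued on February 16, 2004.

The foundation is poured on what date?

The certificate of occupancy is issued: Feb 16, 2004.
Rough electrical passes inspection: Feb 16, 2004 − 26 days = Jan 21, 2004.
The roof is dried-in: Jan 21, 2004 − 28 days = Dec 24, 2003.
The foundation has cured: Dec 24, 2003 − 16 days = Dec 8, 2003.
The foundation is poured: Dec 8, 2003 − 15 days = Nov 23, 2003.

November 23, 2003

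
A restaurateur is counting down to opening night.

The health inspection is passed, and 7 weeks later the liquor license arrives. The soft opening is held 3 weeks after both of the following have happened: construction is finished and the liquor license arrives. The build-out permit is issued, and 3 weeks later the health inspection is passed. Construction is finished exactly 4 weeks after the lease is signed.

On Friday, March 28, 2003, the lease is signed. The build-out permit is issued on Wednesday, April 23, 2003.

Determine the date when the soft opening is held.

Wednesday, July 23, 2003

The lease is signed: Mar 28, 2003.
Construction is finished: Mar 28, 2003 + 4 weeks = Apr 25, 2003.
The build-out permit is issued: Apr 23, 2003.
The health inspection is passed: Apr 23, 2003 + 3 weeks = May 14, 2003.
The liquor license arrives: May 14, 2003 + 7 weeks = Jul 2, 2003.
Both prerequisites met — construction is finished (Apr 25, 2003), the liquor license arrives (Jul 2, 2003); the later is Jul 2, 2003.
The soft opening is held: Jul 2, 2003 + 3 weeks = Jul 23, 2003.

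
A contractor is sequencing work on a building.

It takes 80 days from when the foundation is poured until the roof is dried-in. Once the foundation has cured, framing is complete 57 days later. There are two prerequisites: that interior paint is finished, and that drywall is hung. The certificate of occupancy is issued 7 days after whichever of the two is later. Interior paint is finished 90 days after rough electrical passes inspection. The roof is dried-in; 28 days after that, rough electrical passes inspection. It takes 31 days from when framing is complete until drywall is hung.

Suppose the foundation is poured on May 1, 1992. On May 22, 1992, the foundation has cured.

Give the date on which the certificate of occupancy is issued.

Nov 22, 1992

The foundation is poured: May 1, 1992.
The roof is dried-in: May 1, 1992 + 80 days = Jul 20, 1992.
Rough electrical passes inspection: Jul 20, 1992 + 28 days = Aug 17, 1992.
Interior paint is finished: Aug 17, 1992 + 90 days = Nov 15, 1992.
The foundation has cured: May 22, 1992.
Framing is complete: May 22, 1992 + 57 days = Jul 18, 1992.
Drywall is hung: Jul 18, 1992 + 31 days = Aug 18, 1992.
Both prerequisites met — interior paint is finished (Nov 15, 1992), drywall is hung (Aug 18, 1992); the later is Nov 15, 1992.
The certificate of occupancy is issued: Nov 15, 1992 + 7 days = Nov 22, 1992.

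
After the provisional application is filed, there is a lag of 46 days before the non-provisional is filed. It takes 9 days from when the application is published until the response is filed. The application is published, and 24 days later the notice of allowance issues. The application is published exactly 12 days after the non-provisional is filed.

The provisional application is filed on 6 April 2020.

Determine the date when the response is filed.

The provisional application is filed: Apr 6, 2020.
The non-provisional is filed: Apr 6, 2020 + 46 days = May 22, 2020.
The application is published: May 22, 2020 + 12 days = Jun 3, 2020.
The response is filed: Jun 3, 2020 + 9 days = Jun 12, 2020.

12 June 2020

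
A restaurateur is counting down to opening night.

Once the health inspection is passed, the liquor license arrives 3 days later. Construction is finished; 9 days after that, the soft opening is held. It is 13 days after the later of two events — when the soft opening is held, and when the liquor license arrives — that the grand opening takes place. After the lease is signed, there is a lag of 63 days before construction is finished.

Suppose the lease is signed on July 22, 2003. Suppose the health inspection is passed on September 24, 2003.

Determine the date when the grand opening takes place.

October 15, 2003

The lease is signed: Jul 22, 2003.
Construction is finished: Jul 22, 2003 + 63 days = Sep 23, 2003.
The soft opening is held: Sep 23, 2003 + 9 days = Oct 2, 2003.
The health inspection is passed: Sep 24, 2003.
The liquor license arrives: Sep 24, 2003 + 3 days = Sep 27, 2003.
Both prerequisites met — the soft opening is held (Oct 2, 2003), the liquor license arrives (Sep 27, 2003); the later is Oct 2, 2003.
The grand opening takes place: Oct 2, 2003 + 13 days = Oct 15, 2003.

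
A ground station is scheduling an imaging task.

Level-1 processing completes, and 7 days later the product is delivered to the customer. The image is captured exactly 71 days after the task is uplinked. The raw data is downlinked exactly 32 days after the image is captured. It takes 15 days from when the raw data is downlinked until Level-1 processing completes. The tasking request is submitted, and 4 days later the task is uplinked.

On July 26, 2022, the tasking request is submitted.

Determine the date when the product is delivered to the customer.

The tasking request is submitted: Jul 26, 2022.
The task is uplinked: Jul 26, 2022 + 4 days = Jul 30, 2022.
The image is captured: Jul 30, 2022 + 71 days = Oct 9, 2022.
The raw data is downlinked: Oct 9, 2022 + 32 days = Nov 10, 2022.
Level-1 processing completes: Nov 10, 2022 + 15 days = Nov 25, 2022.
The product is delivered to the customer: Nov 25, 2022 + 7 days = Dec 2, 2022.

December 2, 2022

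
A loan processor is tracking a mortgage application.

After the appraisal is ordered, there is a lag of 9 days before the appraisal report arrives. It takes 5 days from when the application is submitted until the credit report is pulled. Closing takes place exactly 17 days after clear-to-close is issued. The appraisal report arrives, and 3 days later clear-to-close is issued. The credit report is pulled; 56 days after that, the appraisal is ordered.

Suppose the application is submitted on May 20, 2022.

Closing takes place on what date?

August 18, 2022

The application is submitted: May 20, 2022.
The credit report is pulled: May 20, 2022 + 5 days = May 25, 2022.
The appraisal is ordered: May 25, 2022 + 56 days = Jul 20, 2022.
The appraisal report arrives: Jul 20, 2022 + 9 days = Jul 29, 2022.
Clear-to-close is issued: Jul 29, 2022 + 3 days = Aug 1, 2022.
Closing takes place: Aug 1, 2022 + 17 days = Aug 18, 2022.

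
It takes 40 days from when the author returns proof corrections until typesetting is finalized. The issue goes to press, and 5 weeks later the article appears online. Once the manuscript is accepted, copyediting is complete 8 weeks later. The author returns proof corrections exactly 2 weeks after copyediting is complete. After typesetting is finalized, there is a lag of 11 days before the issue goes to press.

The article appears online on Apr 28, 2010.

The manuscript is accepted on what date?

The article appears online: Apr 28, 2010.
The issue goes to press: Apr 28, 2010 − 5 weeks = Mar 24, 2010.
Typesetting is finalized: Mar 24, 2010 − 11 days = Mar 13, 2010.
The author returns proof corrections: Mar 13, 2010 − 40 days = Feb 1, 2010.
Copyediting is complete: Feb 1, 2010 − 2 weeks = Jan 18, 2010.
The manuscript is accepted: Jan 18, 2010 − 8 weeks = Nov 23, 2009.

Nov 23, 2009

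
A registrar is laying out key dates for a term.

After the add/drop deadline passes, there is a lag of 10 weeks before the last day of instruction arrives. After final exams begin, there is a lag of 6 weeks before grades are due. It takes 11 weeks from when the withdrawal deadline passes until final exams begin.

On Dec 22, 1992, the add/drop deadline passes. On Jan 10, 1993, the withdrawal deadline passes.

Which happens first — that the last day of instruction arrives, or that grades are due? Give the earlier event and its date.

The last day of instruction arrives — Mar 2, 1993

The add/drop deadline passes: Dec 22, 1992.
The last day of instruction arrives: Dec 22, 1992 + 10 weeks = Mar 2, 1993.
The withdrawal deadline passes: Jan 10, 1993.
Final exams begin: Jan 10, 1993 + 11 weeks = Mar 28, 1993.
Grades are due: Mar 28, 1993 + 6 weeks = May 9, 1993.
Comparing: the last day of instruction arrives on Mar 2, 1993 vs grades are due on May 9, 1993. Earlier: the last day of instruction arrives.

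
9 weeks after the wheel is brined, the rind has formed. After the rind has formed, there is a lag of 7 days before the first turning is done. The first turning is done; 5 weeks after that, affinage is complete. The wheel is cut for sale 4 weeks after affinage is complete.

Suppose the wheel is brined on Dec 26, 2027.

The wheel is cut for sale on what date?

The wheel is brined: Dec 26, 2027.
The rind has formed: Dec 26, 2027 + 9 weeks = Feb 27, 2028.
The first turning is done: Feb 27, 2028 + 7 days = Mar 5, 2028.
Affinage is complete: Mar 5, 2028 + 5 weeks = Apr 9, 2028.
The wheel is cut for sale: Apr 9, 2028 + 4 weeks = May 7, 2028.

May 7, 2028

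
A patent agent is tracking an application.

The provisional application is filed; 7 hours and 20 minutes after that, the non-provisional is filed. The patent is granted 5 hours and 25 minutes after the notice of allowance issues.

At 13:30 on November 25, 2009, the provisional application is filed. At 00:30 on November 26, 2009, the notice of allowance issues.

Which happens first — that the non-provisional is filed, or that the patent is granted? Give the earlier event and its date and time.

The provisional application is filed: 13:30 Nov 25, 2009.
The non-provisional is filed: 13:30 Nov 25, 2009 + 7h20m = 20:50 Nov 25, 2009.
The notice of allowance issues: 00:30 Nov 26, 2009.
The patent is granted: 00:30 Nov 26, 2009 + 5h25m = 05:55 Nov 26, 2009.
Comparing: the non-provisional is filed at 20:50 Nov 25, 2009 vs the patent is granted at 05:55 Nov 26, 2009. Earlier: the non-provisional is filed.

The non-provisional is filed — 20:50 on November 25, 2009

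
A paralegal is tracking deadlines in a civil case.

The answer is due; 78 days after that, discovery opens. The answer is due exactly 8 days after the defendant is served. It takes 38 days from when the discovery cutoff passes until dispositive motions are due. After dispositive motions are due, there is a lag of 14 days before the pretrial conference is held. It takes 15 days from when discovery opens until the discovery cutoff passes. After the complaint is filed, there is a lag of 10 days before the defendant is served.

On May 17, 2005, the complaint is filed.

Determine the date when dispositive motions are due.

The complaint is filed: May 17, 2005.
The defendant is served: May 17, 2005 + 10 days = May 27, 2005.
The answer is due: May 27, 2005 + 8 days = Jun 4, 2005.
Discovery opens: Jun 4, 2005 + 78 days = Aug 21, 2005.
The discovery cutoff passes: Aug 21, 2005 + 15 days = Sep 5, 2005.
Dispositive motions are due: Sep 5, 2005 + 38 days = Oct 13, 2005.

Oct 13, 2005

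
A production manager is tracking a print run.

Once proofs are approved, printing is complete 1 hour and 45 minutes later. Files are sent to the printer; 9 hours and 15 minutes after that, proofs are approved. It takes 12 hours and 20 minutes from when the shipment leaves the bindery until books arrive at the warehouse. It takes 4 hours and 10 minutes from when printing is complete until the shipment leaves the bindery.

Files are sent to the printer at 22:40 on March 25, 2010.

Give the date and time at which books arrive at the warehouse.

Files are sent to the printer: 22:40 Mar 25, 2010.
Proofs are approved: 22:40 Mar 25, 2010 + 9h15m = 07:55 Mar 26, 2010.
Printing is complete: 07:55 Mar 26, 2010 + 1h45m = 09:40 Mar 26, 2010.
The shipment leaves the bindery: 09:40 Mar 26, 2010 + 4h10m = 13:50 Mar 26, 2010.
Books arrive at the warehouse: 13:50 Mar 26, 2010 + 12h20m = 02:10 Mar 27, 2010.

02:10 on March 27, 2010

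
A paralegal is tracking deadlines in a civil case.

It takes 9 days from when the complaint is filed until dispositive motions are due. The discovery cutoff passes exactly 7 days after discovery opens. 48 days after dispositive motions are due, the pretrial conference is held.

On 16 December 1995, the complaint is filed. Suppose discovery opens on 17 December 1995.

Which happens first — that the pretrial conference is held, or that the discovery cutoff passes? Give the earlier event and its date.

The complaint is filed: Dec 16, 1995.
Dispositive motions are due: Dec 16, 1995 + 9 days = Dec 25, 1995.
The pretrial conference is held: Dec 25, 1995 + 48 days = Feb 11, 1996.
Discovery opens: Dec 17, 1995.
The discovery cutoff passes: Dec 17, 1995 + 7 days = Dec 24, 1995.
Comparing: the pretrial conference is held on Feb 11, 1996 vs the discovery cutoff passes on Dec 24, 1995. Earlier: the discovery cutoff passes.

The discovery cutoff passes — 24 December 1995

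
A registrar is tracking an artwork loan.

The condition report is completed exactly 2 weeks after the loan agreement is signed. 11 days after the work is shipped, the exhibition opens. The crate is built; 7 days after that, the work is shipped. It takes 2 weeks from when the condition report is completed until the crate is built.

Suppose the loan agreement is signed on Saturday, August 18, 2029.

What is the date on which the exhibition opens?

Wednesday, October 3, 2029

The loan agreement is signed: Aug 18, 2029.
The condition report is completed: Aug 18, 2029 + 2 weeks = Sep 1, 2029.
The crate is built: Sep 1, 2029 + 2 weeks = Sep 15, 2029.
The work is shipped: Sep 15, 2029 + 7 days = Sep 22, 2029.
The exhibition opens: Sep 22, 2029 + 11 days = Oct 3, 2029.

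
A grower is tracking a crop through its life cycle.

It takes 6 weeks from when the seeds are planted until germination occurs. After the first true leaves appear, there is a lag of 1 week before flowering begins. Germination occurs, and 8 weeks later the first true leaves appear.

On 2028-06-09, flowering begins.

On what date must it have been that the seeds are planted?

Flowering begins: Jun 9, 2028.
The first true leaves appear: Jun 9, 2028 − 1 week = Jun 2, 2028.
Germination occurs: Jun 2, 2028 − 8 weeks = Apr 7, 2028.
The seeds are planted: Apr 7, 2028 − 6 weeks = Feb 25, 2028.

2028-02-25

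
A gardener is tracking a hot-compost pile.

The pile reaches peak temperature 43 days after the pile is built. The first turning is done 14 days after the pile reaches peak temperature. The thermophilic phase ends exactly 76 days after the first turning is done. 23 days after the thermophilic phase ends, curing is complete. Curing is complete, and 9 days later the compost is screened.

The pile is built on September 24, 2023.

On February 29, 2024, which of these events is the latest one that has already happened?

Curing is complete

The pile is built: Sep 24, 2023.
The pile reaches peak temperature: Sep 24, 2023 + 43 days = Nov 6, 2023.
The first turning is done: Nov 6, 2023 + 14 days = Nov 20, 2023.
The thermophilic phase ends: Nov 20, 2023 + 76 days = Feb 4, 2024.
Curing is complete: Feb 4, 2024 + 23 days = Feb 27, 2024.
The compost is screened: Feb 27, 2024 + 9 days = Mar 7, 2024.
Feb 29, 2024 falls between when curing is complete (Feb 27, 2024) and when the compost is screened (Mar 7, 2024).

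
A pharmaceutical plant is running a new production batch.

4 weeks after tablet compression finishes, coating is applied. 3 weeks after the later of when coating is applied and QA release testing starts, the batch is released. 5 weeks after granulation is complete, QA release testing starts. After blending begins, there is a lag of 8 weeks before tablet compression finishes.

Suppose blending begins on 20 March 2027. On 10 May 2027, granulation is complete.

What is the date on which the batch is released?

Blending begins: Mar 20, 2027.
Tablet compression finishes: Mar 20, 2027 + 8 weeks = May 15, 2027.
Coating is applied: May 15, 2027 + 4 weeks = Jun 12, 2027.
Granulation is complete: May 10, 2027.
QA release testing starts: May 10, 2027 + 5 weeks = Jun 14, 2027.
Both prerequisites met — coating is applied (Jun 12, 2027), QA release testing starts (Jun 14, 2027); the later is Jun 14, 2027.
The batch is released: Jun 14, 2027 + 3 weeks = Jul 5, 2027.

5 July 2027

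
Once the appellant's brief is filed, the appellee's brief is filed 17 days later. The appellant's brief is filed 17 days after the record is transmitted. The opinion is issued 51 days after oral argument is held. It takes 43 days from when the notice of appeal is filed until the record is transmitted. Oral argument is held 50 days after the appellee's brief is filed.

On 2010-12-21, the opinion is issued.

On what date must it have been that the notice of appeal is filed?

The opinion is issued: Dec 21, 2010.
Oral argument is held: Dec 21, 2010 − 51 days = Oct 31, 2010.
The appellee's brief is filed: Oct 31, 2010 − 50 days = Sep 11, 2010.
The appellant's brief is filed: Sep 11, 2010 − 17 days = Aug 25, 2010.
The record is transmitted: Aug 25, 2010 − 17 days = Aug 8, 2010.
The notice of appeal is filed: Aug 8, 2010 − 43 days = Jun 26, 2010.

2010-06-26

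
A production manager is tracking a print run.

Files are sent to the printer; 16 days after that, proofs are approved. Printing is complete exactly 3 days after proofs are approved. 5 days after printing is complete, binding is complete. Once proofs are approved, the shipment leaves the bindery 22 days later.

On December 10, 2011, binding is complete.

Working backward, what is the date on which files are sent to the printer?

Binding is complete: Dec 10, 2011.
Printing is complete: Dec 10, 2011 − 5 days = Dec 5, 2011.
Proofs are approved: Dec 5, 2011 − 3 days = Dec 2, 2011.
Files are sent to the printer: Dec 2, 2011 − 16 days = Nov 16, 2011.

November 16, 2011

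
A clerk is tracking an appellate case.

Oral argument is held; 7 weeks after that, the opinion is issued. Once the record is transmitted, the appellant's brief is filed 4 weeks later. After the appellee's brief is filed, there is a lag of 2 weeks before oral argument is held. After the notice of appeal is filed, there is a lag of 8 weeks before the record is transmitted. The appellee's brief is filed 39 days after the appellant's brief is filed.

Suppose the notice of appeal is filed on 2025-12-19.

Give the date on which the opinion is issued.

The notice of appeal is filed: Dec 19, 2025.
The record is transmitted: Dec 19, 2025 + 8 weeks = Feb 13, 2026.
The appellant's brief is filed: Feb 13, 2026 + 4 weeks = Mar 13, 2026.
The appellee's brief is filed: Mar 13, 2026 + 39 days = Apr 21, 2026.
Oral argument is held: Apr 21, 2026 + 2 weeks = May 5, 2026.
The opinion is issued: May 5, 2026 + 7 weeks = Jun 23, 2026.

2026-06-23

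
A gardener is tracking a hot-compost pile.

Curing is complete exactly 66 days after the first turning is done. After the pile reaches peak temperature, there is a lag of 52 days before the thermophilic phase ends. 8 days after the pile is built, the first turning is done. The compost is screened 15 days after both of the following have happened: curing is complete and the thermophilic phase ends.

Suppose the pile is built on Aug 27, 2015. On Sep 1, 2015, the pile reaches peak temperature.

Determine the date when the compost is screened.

Nov 24, 2015

The pile is built: Aug 27, 2015.
The first turning is done: Aug 27, 2015 + 8 days = Sep 4, 2015.
Curing is complete: Sep 4, 2015 + 66 days = Nov 9, 2015.
The pile reaches peak temperature: Sep 1, 2015.
The thermophilic phase ends: Sep 1, 2015 + 52 days = Oct 23, 2015.
Both prerequisites met — curing is complete (Nov 9, 2015), the thermophilic phase ends (Oct 23, 2015); the later is Nov 9, 2015.
The compost is screened: Nov 9, 2015 + 15 days = Nov 24, 2015.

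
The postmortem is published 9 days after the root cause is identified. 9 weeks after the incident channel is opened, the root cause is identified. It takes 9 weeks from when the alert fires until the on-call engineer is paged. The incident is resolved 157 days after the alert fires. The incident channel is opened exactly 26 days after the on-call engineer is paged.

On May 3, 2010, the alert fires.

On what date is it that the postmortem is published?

Oct 11, 2010

The alert fires: May 3, 2010.
The on-call engineer is paged: May 3, 2010 + 9 weeks = Jul 5, 2010.
The incident channel is opened: Jul 5, 2010 + 26 days = Jul 31, 2010.
The root cause is identified: Jul 31, 2010 + 9 weeks = Oct 2, 2010.
The postmortem is published: Oct 2, 2010 + 9 days = Oct 11, 2010.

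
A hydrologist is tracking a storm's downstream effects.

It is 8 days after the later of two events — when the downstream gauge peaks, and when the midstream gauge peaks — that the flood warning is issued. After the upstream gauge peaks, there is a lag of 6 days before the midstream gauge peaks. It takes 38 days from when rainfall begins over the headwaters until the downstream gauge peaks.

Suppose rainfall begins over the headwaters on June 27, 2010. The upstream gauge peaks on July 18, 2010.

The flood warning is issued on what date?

Rainfall begins over the headwaters: Jun 27, 2010.
The downstream gauge peaks: Jun 27, 2010 + 38 days = Aug 4, 2010.
The upstream gauge peaks: Jul 18, 2010.
The midstream gauge peaks: Jul 18, 2010 + 6 days = Jul 24, 2010.
Both prerequisites met — the downstream gauge peaks (Aug 4, 2010), the midstream gauge peaks (Jul 24, 2010); the later is Aug 4, 2010.
The flood warning is issued: Aug 4, 2010 + 8 days = Aug 12, 2010.

August 12, 2010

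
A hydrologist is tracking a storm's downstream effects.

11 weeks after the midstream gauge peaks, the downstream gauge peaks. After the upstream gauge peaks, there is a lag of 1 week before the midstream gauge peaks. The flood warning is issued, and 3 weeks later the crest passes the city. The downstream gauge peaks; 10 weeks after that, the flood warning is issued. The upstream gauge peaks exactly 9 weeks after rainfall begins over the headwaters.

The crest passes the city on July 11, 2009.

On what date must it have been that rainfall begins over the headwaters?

November 15, 2008

The crest passes the city: Jul 11, 2009.
The flood warning is issued: Jul 11, 2009 − 3 weeks = Jun 20, 2009.
The downstream gauge peaks: Jun 20, 2009 − 10 weeks = Apr 11, 2009.
The midstream gauge peaks: Apr 11, 2009 − 11 weeks = Jan 24, 2009.
The upstream gauge peaks: Jan 24, 2009 − 1 week = Jan 17, 2009.
Rainfall begins over the headwaters: Jan 17, 2009 − 9 weeks = Nov 15, 2008.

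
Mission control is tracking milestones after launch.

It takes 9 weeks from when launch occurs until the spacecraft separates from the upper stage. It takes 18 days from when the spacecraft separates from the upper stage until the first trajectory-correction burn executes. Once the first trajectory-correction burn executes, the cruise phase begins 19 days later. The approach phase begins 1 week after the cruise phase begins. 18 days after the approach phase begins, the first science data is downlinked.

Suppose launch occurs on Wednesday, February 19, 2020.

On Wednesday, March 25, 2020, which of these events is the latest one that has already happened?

Launch occurs

Launch occurs: Feb 19, 2020.
The spacecraft separates from the upper stage: Feb 19, 2020 + 9 weeks = Apr 22, 2020.
The first trajectory-correction burn executes: Apr 22, 2020 + 18 days = May 10, 2020.
The cruise phase begins: May 10, 2020 + 19 days = May 29, 2020.
The approach phase begins: May 29, 2020 + 1 week = Jun 5, 2020.
The first science data is downlinked: Jun 5, 2020 + 18 days = Jun 23, 2020.
Mar 25, 2020 falls between when launch occurs (Feb 19, 2020) and when the spacecraft separates from the upper stage (Apr 22, 2020).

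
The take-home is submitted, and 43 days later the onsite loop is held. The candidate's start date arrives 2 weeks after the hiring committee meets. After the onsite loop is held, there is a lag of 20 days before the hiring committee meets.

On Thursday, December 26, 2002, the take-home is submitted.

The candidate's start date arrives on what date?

Thursday, March 13, 2003

The take-home is submitted: Dec 26, 2002.
The onsite loop is held: Dec 26, 2002 + 43 days = Feb 7, 2003.
The hiring committee meets: Feb 7, 2003 + 20 days = Feb 27, 2003.
The candidate's start date arrives: Feb 27, 2003 + 2 weeks = Mar 13, 2003.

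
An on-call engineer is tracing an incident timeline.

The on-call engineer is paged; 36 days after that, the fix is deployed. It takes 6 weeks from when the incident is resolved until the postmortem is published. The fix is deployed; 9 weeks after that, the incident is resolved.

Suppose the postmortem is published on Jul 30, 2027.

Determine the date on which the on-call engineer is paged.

Mar 11, 2027

The postmortem is published: Jul 30, 2027.
The incident is resolved: Jul 30, 2027 − 6 weeks = Jun 18, 2027.
The fix is deployed: Jun 18, 2027 − 9 weeks = Apr 16, 2027.
The on-call engineer is paged: Apr 16, 2027 − 36 days = Mar 11, 2027.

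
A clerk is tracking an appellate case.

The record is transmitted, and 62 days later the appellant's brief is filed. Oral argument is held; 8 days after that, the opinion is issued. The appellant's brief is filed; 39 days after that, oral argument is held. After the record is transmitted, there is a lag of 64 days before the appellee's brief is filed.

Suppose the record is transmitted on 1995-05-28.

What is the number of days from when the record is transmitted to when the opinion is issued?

109 days

Causal path: the record is transmitted → the appellant's brief is filed → oral argument is held → the opinion is issued.
Total delay along the path: 62 + 39 + 8 = 109 days.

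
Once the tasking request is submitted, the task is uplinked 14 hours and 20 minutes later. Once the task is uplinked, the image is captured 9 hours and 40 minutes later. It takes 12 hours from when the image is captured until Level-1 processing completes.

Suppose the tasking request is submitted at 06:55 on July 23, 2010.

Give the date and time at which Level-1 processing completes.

18:55 on July 24, 2010

The tasking request is submitted: 06:55 Jul 23, 2010.
The task is uplinked: 06:55 Jul 23, 2010 + 14h20m = 21:15 Jul 23, 2010.
The image is captured: 21:15 Jul 23, 2010 + 9h40m = 06:55 Jul 24, 2010.
Level-1 processing completes: 06:55 Jul 24, 2010 + 12h = 18:55 Jul 24, 2010.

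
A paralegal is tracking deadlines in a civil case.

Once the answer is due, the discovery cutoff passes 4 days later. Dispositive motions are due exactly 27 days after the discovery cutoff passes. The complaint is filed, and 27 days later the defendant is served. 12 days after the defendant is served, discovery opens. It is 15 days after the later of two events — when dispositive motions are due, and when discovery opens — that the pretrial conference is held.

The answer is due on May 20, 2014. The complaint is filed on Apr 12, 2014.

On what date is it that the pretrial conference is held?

The answer is due: May 20, 2014.
The discovery cutoff passes: May 20, 2014 + 4 days = May 24, 2014.
Dispositive motions are due: May 24, 2014 + 27 days = Jun 20, 2014.
The complaint is filed: Apr 12, 2014.
The defendant is served: Apr 12, 2014 + 27 days = May 9, 2014.
Discovery opens: May 9, 2014 + 12 days = May 21, 2014.
Both prerequisites met — dispositive motions are due (Jun 20, 2014), discovery opens (May 21, 2014); the later is Jun 20, 2014.
The pretrial conference is held: Jun 20, 2014 + 15 days = Jul 5, 2014.

Jul 5, 2014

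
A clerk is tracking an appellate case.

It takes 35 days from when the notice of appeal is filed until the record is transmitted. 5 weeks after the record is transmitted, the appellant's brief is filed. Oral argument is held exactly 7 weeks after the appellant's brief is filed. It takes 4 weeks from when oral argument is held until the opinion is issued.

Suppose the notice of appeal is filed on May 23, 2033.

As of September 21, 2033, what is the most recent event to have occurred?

Oral argument is held

The notice of appeal is filed: May 23, 2033.
The record is transmitted: May 23, 2033 + 35 days = Jun 27, 2033.
The appellant's brief is filed: Jun 27, 2033 + 5 weeks = Aug 1, 2033.
Oral argument is held: Aug 1, 2033 + 7 weeks = Sep 19, 2033.
The opinion is issued: Sep 19, 2033 + 4 weeks = Oct 17, 2033.
Sep 21, 2033 falls between when oral argument is held (Sep 19, 2033) and when the opinion is issued (Oct 17, 2033).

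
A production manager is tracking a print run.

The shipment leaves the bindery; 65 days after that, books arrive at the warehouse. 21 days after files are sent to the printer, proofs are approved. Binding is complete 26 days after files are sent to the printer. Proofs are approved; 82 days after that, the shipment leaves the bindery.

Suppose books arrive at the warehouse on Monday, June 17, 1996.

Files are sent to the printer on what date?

Books arrive at the warehouse: Jun 17, 1996.
The shipment leaves the bindery: Jun 17, 1996 − 65 days = Apr 13, 1996.
Proofs are approved: Apr 13, 1996 − 82 days = Jan 22, 1996.
Files are sent to the printer: Jan 22, 1996 − 21 days = Jan 1, 1996.

Monday, January 1, 1996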